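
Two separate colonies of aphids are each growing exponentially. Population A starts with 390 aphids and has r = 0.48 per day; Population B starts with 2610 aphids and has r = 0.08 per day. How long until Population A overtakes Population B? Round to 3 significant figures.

Set 390·e^(0.48t) = 2610·e^(0.08t).
e^((0.48 − 0.08)t) = 2610/390 → e^(0.4·t) = 6.6923.
0.4·t = ln(6.6923) = 1.901, so t = 1.901/0.4 = 4.7524.

4.75 days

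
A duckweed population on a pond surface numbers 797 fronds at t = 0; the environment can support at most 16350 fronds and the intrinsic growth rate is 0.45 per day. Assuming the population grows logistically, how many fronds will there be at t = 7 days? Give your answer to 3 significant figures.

A = (K − N₀)/N₀ = (16350 − 797)/797 = 19.514.
N(t) = K/(1 + A·e^(−rt)) = 16350/(1 + 19.514×e^(−0.45×7)).
e^(−3.15) = 0.042852; denominator = 1 + 19.514×0.042852 = 1.8362.
N = 16350/1.8362 = 8904.09.

8900 fronds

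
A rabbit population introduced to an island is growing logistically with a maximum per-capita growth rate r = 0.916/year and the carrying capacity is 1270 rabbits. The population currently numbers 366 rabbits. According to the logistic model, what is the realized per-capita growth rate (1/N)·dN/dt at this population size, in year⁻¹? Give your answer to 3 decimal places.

0.652 per year

(1/N)·dN/dt = r(1 − N/K) = 0.916 × (1 − 366/1270).
= 0.916 × 0.71181 = 0.65202.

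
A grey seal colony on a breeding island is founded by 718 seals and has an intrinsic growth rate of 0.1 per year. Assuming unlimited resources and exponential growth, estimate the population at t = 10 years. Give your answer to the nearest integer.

1952 seals

N(t) = N₀·e^(rt) = 718 × e^(0.1×10) = 718 × e^1.
e^1 ≈ 2.7183, so N ≈ 718 × 2.7183 = 1951.73.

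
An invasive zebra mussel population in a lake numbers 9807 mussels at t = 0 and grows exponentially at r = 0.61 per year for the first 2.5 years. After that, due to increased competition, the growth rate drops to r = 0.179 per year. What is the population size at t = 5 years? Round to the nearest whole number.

70499 mussels

Phase 1: N(2.5) = 9807·e^(0.61×2.5) = 9807·e^1.525 = 45064.6.
Phase 2 runs for 5 − 2.5 = 2.5 years at r = 0.179.
N(5) = 45064.6·e^(0.179×2.5) = 45064.6·e^0.4475 = 70498.9.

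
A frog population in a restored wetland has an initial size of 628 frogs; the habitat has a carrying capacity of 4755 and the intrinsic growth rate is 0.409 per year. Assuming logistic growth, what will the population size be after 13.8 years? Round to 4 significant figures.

A = (K − N₀)/N₀ = (4755 − 628)/628 = 6.5717.
N(t) = K/(1 + A·e^(−rt)) = 4755/(1 + 6.5717×e^(−0.409×13.8)).
e^(−5.644) = 0.003538; denominator = 1 + 6.5717×0.003538 = 1.0233.
N = 4755/1.0233 = 4646.96.

4647 frogs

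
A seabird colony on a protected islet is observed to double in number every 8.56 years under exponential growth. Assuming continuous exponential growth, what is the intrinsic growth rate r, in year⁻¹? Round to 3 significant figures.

0.0810 per year

r = ln(2)/t_d = 0.6931/8.56 = 0.080975.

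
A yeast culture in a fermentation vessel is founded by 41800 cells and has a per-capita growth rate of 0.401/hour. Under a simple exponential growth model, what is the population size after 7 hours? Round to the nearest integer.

692215 cells

N(t) = N₀·e^(rt) = 41800 × e^(0.401×7) = 41800 × e^2.807.
e^2.807 ≈ 16.56, so N ≈ 41800 × 16.56 = 692215.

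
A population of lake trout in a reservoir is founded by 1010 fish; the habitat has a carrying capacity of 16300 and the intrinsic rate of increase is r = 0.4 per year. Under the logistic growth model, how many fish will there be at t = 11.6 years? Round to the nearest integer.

A = (K − N₀)/N₀ = (16300 − 1010)/1010 = 15.139.
N(t) = K/(1 + A·e^(−rt)) = 16300/(1 + 15.139×e^(−0.4×11.6)).
e^(−4.64) = 0.0096577; denominator = 1 + 15.139×0.0096577 = 1.1462.
N = 16300/1.1462 = 14220.9.

14221 fish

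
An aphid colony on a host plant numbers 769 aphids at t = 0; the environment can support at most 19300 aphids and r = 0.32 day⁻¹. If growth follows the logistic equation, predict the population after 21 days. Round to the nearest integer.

18755 aphids

A = (K − N₀)/N₀ = (19300 − 769)/769 = 24.098.
N(t) = K/(1 + A·e^(−rt)) = 19300/(1 + 24.098×e^(−0.32×21)).
e^(−6.72) = 0.0012065; denominator = 1 + 24.098×0.0012065 = 1.0291.
N = 19300/1.0291 = 18754.7.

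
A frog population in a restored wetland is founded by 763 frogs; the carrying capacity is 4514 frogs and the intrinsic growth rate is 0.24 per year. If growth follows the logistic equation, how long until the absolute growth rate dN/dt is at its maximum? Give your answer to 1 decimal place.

Logistic growth is fastest at N = K/2 = 2257.
A = (K − N₀)/N₀ = 4.9161. Set K/(1 + A·e^(−rt)) = K/2 → A·e^(−rt) = 1.
e^(−0.24t) = 1/4.9161 = 0.203412, so t = ln(4.9161)/0.24 = 1.5925/0.24 = 6.6355.

6.6 years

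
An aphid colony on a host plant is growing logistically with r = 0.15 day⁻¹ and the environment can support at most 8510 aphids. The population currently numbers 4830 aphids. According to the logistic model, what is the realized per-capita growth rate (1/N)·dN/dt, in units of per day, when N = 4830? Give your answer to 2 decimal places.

(1/N)·dN/dt = r(1 − N/K) = 0.15 × (1 − 4830/8510).
= 0.15 × 0.43243 = 0.064865.

0.06 per day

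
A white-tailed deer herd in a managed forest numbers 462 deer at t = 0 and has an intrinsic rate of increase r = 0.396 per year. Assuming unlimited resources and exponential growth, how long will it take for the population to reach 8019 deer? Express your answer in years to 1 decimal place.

7.2 years

Set N₀·e^(rt) = 8019: e^(0.396·t) = 8019/462 = 17.357.
0.396·t = ln(17.357) = 2.854, so t = 2.854/0.396 = 7.2071.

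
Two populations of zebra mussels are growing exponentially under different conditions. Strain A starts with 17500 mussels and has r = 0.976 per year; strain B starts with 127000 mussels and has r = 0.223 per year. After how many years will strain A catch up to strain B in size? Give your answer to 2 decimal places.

Set 17500·e^(0.976t) = 127000·e^(0.223t).
e^((0.976 − 0.223)t) = 127000/17500 → e^(0.753·t) = 7.2571.
0.753·t = ln(7.2571) = 1.982, so t = 1.982/0.753 = 2.6321.

2.63 years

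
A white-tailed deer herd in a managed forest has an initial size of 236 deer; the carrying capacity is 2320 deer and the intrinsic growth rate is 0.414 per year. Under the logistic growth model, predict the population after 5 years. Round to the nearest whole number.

1097 deer

A = (K − N₀)/N₀ = (2320 − 236)/236 = 8.8305.
N(t) = K/(1 + A·e^(−rt)) = 2320/(1 + 8.8305×e^(−0.414×5)).
e^(−2.07) = 0.12619; denominator = 1 + 8.8305×0.12619 = 2.1143.
N = 2320/2.1143 = 1097.3.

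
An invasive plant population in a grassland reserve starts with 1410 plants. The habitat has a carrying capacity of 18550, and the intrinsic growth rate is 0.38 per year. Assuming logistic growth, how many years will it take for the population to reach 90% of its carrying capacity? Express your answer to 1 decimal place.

A = (K − N₀)/N₀ = (18550 − 1410)/1410 = 12.156.
Solve 18550/(1 + 12.156·e^(−0.38t)) = 16695: 1 + 12.156·e^(−0.38t) = 1.1111, so e^(−0.38t) = 0.00914041.
−0.38·t = ln(0.00914041) = -4.695, so t = 4.695/0.38 = 12.355.

12.4 years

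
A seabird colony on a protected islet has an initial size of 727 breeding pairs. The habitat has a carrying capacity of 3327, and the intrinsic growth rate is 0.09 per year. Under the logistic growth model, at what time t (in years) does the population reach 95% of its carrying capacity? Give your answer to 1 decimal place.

A = (K − N₀)/N₀ = (3327 − 727)/727 = 3.5763.
Solve 3327/(1 + 3.5763·e^(−0.09t)) = 3160.65: 1 + 3.5763·e^(−0.09t) = 1.0526, so e^(−0.09t) = 0.0147166.
−0.09·t = ln(0.0147166) = -4.2188, so t = 4.2188/0.09 = 46.875.

46.9 years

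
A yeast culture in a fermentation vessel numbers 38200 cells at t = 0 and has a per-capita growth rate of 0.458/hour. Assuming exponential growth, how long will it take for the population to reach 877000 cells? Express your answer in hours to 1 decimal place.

Set N₀·e^(rt) = 877000: e^(0.458·t) = 877000/38200 = 22.958.
0.458·t = ln(22.958) = 3.1337, so t = 3.1337/0.458 = 6.8421.

6.8 hours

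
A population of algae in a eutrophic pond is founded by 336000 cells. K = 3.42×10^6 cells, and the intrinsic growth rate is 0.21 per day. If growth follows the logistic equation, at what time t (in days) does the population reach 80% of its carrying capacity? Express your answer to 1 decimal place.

A = (K − N₀)/N₀ = (3.42×10^6 − 336000)/336000 = 9.1786.
Solve 3.42×10^6/(1 + 9.1786·e^(−0.21t)) = 2.736×10^6: 1 + 9.1786·e^(−0.21t) = 1.25, so e^(−0.21t) = 0.0272374.
−0.21·t = ln(0.0272374) = -3.6032, so t = 3.6032/0.21 = 17.158.

17.2 days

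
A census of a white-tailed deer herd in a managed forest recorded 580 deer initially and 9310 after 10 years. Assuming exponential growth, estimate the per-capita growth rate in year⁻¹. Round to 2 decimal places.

From N(t) = N₀·e^(rt): e^(r·10) = 9310/580 = 16.052.
r·10 = ln(16.052) = 2.7758, so r = 2.7758/10 = 0.27758.

0.28 per year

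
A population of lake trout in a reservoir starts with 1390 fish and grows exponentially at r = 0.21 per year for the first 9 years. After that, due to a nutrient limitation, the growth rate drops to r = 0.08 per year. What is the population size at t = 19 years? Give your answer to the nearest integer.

Phase 1: N(9) = 1390·e^(0.21×9) = 1390·e^1.89 = 9200.92.
Phase 2 runs for 19 − 9 = 10 years at r = 0.08.
N(19) = 9200.92·e^(0.08×10) = 9200.92·e^0.8 = 20477.

20477 fish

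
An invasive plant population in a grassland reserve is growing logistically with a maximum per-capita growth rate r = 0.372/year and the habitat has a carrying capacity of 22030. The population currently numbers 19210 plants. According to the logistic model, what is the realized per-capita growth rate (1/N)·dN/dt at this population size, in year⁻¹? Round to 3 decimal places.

(1/N)·dN/dt = r(1 − N/K) = 0.372 × (1 − 19210/22030).
= 0.372 × 0.12801 = 0.047619.

0.048 per year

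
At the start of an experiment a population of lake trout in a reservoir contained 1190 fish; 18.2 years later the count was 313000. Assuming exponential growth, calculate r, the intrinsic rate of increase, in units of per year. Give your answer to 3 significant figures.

0.306 per year

From N(t) = N₀·e^(rt): e^(r·18.2) = 313000/1190 = 263.03.
r·18.2 = ln(263.03) = 5.5722, so r = 5.5722/18.2 = 0.30617.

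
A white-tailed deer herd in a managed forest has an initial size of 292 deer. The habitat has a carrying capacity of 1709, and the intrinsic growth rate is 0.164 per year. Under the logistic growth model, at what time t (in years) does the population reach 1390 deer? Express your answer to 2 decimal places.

A = (K − N₀)/N₀ = (1709 − 292)/292 = 4.8527.
Solve 1709/(1 + 4.8527·e^(−0.164t)) = 1390: 1 + 4.8527·e^(−0.164t) = 1.2295, so e^(−0.164t) = 0.0472921.
−0.164·t = ln(0.0472921) = -3.0514, so t = 3.0514/0.164 = 18.606.

18.61 years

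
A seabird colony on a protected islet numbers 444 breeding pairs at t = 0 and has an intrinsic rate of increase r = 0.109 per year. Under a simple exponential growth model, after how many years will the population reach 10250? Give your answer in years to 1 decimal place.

Set N₀·e^(rt) = 10250: e^(0.109·t) = 10250/444 = 23.086.
0.109·t = ln(23.086) = 3.1392, so t = 3.1392/0.109 = 28.8.

28.8 years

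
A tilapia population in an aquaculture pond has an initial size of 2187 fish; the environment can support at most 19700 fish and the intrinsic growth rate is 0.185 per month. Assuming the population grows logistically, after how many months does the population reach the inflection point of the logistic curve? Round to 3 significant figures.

11.2 months

Logistic growth is fastest at N = K/2 = 9850.
A = (K − N₀)/N₀ = 8.0078. Set K/(1 + A·e^(−rt)) = K/2 → A·e^(−rt) = 1.
e^(−0.185t) = 1/8.0078 = 0.124879, so t = ln(8.0078)/0.185 = 2.0804/0.185 = 11.245.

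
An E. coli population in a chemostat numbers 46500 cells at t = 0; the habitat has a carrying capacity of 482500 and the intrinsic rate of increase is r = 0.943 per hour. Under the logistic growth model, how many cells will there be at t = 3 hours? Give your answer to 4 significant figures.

310500 cells

A = (K − N₀)/N₀ = (482500 − 46500)/46500 = 9.3763.
N(t) = K/(1 + A·e^(−rt)) = 482500/(1 + 9.3763×e^(−0.943×3)).
e^(−2.829) = 0.059072; denominator = 1 + 9.3763×0.059072 = 1.5539.
N = 482500/1.5539 = 310513.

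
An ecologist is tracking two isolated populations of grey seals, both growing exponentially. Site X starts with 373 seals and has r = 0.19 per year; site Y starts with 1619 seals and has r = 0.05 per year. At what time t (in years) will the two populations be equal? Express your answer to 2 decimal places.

Set 373·e^(0.19t) = 1619·e^(0.05t).
e^((0.19 − 0.05)t) = 1619/373 → e^(0.14·t) = 4.3405.
0.14·t = ln(4.3405) = 1.468, so t = 1.468/0.14 = 10.486.

10.49 years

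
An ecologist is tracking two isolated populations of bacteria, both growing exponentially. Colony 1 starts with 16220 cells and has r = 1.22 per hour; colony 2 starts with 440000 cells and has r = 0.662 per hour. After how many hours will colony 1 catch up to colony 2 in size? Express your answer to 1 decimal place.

Set 16220·e^(1.22t) = 440000·e^(0.662t).
e^((1.22 − 0.662)t) = 440000/16220 → e^(0.558·t) = 27.127.
0.558·t = ln(27.127) = 3.3005, so t = 3.3005/0.558 = 5.9149.

5.9 hours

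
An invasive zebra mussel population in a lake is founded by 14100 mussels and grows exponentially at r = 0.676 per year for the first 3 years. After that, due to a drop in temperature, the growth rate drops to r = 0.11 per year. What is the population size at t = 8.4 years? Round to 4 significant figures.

Phase 1: N(3) = 14100·e^(0.676×3) = 14100·e^2.028 = 107144.
Phase 2 runs for 8.4 − 3 = 5.4 years at r = 0.11.
N(8.4) = 107144·e^(0.11×5.4) = 107144·e^0.594 = 194061.

194100 mussels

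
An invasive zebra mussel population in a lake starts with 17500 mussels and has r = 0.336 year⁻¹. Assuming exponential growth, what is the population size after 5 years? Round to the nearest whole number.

N(t) = N₀·e^(rt) = 17500 × e^(0.336×5) = 17500 × e^1.68.
e^1.68 ≈ 5.3656, so N ≈ 17500 × 5.3656 = 93897.2.

93897 mussels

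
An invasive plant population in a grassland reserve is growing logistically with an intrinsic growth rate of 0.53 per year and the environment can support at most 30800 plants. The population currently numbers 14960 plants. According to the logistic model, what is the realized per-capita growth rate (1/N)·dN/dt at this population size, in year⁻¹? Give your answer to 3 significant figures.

0.273 per year

(1/N)·dN/dt = r(1 − N/K) = 0.53 × (1 − 14960/30800).
= 0.53 × 0.51429 = 0.27257.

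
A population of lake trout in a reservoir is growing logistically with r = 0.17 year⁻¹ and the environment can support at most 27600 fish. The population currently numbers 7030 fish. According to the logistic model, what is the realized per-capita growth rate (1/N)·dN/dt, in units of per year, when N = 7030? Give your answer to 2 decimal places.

(1/N)·dN/dt = r(1 − N/K) = 0.17 × (1 − 7030/27600).
= 0.17 × 0.74529 = 0.1267.

0.13 per year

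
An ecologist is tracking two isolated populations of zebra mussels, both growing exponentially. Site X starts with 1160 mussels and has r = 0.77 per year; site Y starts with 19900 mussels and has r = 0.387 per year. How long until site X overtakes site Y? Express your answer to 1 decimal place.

Set 1160·e^(0.77t) = 19900·e^(0.387t).
e^((0.77 − 0.387)t) = 19900/1160 → e^(0.383·t) = 17.155.
0.383·t = ln(17.155) = 2.8423, so t = 2.8423/0.383 = 7.4211.

7.4 years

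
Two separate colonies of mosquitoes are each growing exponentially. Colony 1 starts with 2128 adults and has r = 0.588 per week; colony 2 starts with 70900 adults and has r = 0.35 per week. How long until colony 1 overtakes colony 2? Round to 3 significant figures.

Set 2128·e^(0.588t) = 70900·e^(0.35t).
e^((0.588 − 0.35)t) = 70900/2128 → e^(0.238·t) = 33.318.
0.238·t = ln(33.318) = 3.5061, so t = 3.5061/0.238 = 14.731.

14.7 weeks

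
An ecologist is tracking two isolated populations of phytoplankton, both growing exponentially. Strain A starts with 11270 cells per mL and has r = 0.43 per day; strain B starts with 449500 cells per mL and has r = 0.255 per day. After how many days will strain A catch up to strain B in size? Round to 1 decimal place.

21.1 days

Set 11270·e^(0.43t) = 449500·e^(0.255t).
e^((0.43 − 0.255)t) = 449500/11270 → e^(0.175·t) = 39.885.
0.175·t = ln(39.885) = 3.686, so t = 3.686/0.175 = 21.063.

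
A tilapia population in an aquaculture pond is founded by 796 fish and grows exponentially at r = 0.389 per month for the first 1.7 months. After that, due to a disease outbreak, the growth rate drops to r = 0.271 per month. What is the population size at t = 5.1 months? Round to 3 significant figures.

Phase 1: N(1.7) = 796·e^(0.389×1.7) = 796·e^0.6613 = 1542.1.
Phase 2 runs for 5.1 − 1.7 = 3.4 months at r = 0.271.
N(5.1) = 1542.1·e^(0.271×3.4) = 1542.1·e^0.9214 = 3874.99.

3870 fish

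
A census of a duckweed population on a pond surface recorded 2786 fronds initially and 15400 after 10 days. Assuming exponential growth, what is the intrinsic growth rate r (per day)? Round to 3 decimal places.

0.171 per day

From N(t) = N₀·e^(rt): e^(r·10) = 15400/2786 = 5.5276.
r·10 = ln(5.5276) = 1.7098, so r = 1.7098/10 = 0.17098.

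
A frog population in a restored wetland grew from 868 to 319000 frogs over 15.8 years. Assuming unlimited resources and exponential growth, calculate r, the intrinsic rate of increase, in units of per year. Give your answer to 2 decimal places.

From N(t) = N₀·e^(rt): e^(r·15.8) = 319000/868 = 367.51.
r·15.8 = ln(367.51) = 5.9068, so r = 5.9068/15.8 = 0.37385.

0.37 per year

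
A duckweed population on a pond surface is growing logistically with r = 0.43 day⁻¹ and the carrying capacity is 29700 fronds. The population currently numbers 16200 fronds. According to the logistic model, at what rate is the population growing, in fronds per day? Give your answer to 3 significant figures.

dN/dt = rN(1 − N/K) = 0.43 × 16200 × (1 − 16200/29700).
1 − 16200/29700 = 0.45455; dN/dt = 0.43 × 16200 × 0.45455 = 3166.4.

3170 fronds per day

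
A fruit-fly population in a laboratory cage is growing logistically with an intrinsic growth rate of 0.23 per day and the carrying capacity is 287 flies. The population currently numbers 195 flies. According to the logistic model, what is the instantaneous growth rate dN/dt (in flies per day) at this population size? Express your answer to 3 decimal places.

14.377 flies per day

dN/dt = rN(1 − N/K) = 0.23 × 195 × (1 − 195/287).
1 − 195/287 = 0.32056; dN/dt = 0.23 × 195 × 0.32056 = 14.377.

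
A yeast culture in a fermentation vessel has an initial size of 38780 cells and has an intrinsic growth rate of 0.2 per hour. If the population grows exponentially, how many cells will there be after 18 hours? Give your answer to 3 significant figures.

N(t) = N₀·e^(rt) = 38780 × e^(0.2×18) = 38780 × e^3.6.
e^3.6 ≈ 36.598, so N ≈ 38780 × 36.598 = 1.41928×10^6.

1420000 cells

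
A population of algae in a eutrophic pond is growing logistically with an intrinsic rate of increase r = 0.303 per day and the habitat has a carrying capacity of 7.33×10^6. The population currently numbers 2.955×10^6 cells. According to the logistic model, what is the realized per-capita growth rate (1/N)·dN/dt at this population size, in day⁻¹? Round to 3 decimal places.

0.181 per day

(1/N)·dN/dt = r(1 − N/K) = 0.303 × (1 − 2.955×10^6/7.33×10^6).
= 0.303 × 0.59686 = 0.18085.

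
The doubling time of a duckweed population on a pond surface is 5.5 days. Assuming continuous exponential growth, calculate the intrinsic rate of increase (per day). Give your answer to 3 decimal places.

r = ln(2)/t_d = 0.6931/5.5 = 0.12603.

0.126 per day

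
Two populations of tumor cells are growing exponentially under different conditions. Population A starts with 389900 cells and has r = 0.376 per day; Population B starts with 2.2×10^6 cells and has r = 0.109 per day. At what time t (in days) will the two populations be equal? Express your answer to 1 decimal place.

Set 389900·e^(0.376t) = 2.2×10^6·e^(0.109t).
e^((0.376 − 0.109)t) = 2.2×10^6/389900 → e^(0.267·t) = 5.6425.
0.267·t = ln(5.6425) = 1.7303, so t = 1.7303/0.267 = 6.4806.

6.5 days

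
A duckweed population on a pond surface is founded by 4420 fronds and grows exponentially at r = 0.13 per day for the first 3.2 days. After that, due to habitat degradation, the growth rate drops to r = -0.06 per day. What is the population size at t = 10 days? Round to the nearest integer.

Phase 1: N(3.2) = 4420·e^(0.13×3.2) = 4420·e^0.416 = 6700.22.
Phase 2 runs for 10 − 3.2 = 6.8 days at r = -0.06.
N(10) = 6700.22·e^(-0.06×6.8) = 6700.22·e^-0.408 = 4455.5.

4456 fronds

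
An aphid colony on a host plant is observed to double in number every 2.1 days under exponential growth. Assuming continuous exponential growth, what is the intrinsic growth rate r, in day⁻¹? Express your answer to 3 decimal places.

0.330 per day

r = ln(2)/t_d = 0.6931/2.1 = 0.33007.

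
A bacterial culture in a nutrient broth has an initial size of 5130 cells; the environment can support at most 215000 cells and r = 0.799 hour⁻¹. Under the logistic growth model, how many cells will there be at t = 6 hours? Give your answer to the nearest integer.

A = (K − N₀)/N₀ = (215000 − 5130)/5130 = 40.91.
N(t) = K/(1 + A·e^(−rt)) = 215000/(1 + 40.91×e^(−0.799×6)).
e^(−4.794) = 0.0082793; denominator = 1 + 40.91×0.0082793 = 1.3387.
N = 215000/1.3387 = 160603.

160603 cells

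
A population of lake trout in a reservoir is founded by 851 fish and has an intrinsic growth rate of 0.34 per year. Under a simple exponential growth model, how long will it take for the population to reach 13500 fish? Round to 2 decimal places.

8.13 years

Set N₀·e^(rt) = 13500: e^(0.34·t) = 13500/851 = 15.864.
0.34·t = ln(15.864) = 2.764, so t = 2.764/0.34 = 8.1295.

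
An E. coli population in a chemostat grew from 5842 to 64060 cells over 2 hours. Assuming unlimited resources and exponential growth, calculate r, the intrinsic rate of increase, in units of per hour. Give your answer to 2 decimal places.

From N(t) = N₀·e^(rt): e^(r·2) = 64060/5842 = 10.965.
r·2 = ln(10.965) = 2.3947, so r = 2.3947/2 = 1.1974.

1.20 per hour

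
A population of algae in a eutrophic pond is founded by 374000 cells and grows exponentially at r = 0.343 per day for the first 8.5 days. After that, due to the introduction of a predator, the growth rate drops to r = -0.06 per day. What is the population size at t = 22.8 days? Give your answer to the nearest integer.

Phase 1: N(8.5) = 374000·e^(0.343×8.5) = 374000·e^2.916 = 6.903307×10^6.
Phase 2 runs for 22.8 − 8.5 = 14.3 days at r = -0.06.
N(22.8) = 6.903307×10^6·e^(-0.06×14.3) = 6.903307×10^6·e^-0.858 = 2.927066×10^6.

2927066 cells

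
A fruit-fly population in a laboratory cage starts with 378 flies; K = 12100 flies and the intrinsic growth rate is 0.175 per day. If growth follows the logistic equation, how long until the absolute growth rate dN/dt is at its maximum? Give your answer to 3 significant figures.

19.6 days

Logistic growth is fastest at N = K/2 = 6050.
A = (K − N₀)/N₀ = 31.011. Set K/(1 + A·e^(−rt)) = K/2 → A·e^(−rt) = 1.
e^(−0.175t) = 1/31.011 = 0.0322471, so t = ln(31.011)/0.175 = 3.4343/0.175 = 19.625.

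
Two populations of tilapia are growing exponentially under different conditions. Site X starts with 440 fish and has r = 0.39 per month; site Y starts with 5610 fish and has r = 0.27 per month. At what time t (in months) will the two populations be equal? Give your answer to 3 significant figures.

21.2 months

Set 440·e^(0.39t) = 5610·e^(0.27t).
e^((0.39 − 0.27)t) = 5610/440 → e^(0.12·t) = 12.75.
0.12·t = ln(12.75) = 2.5455, so t = 2.5455/0.12 = 21.213.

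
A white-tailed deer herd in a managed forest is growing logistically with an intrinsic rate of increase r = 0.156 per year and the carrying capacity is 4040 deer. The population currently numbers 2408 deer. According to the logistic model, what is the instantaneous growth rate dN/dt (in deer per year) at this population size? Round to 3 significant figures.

152 deer per year

dN/dt = rN(1 − N/K) = 0.156 × 2408 × (1 − 2408/4040).
1 − 2408/4040 = 0.40396; dN/dt = 0.156 × 2408 × 0.40396 = 151.75.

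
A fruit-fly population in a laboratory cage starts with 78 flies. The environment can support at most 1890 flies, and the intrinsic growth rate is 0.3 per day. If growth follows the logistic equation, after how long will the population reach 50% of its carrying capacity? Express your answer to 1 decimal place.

10.5 days

A = (K − N₀)/N₀ = (1890 − 78)/78 = 23.231.
Solve 1890/(1 + 23.231·e^(−0.3t)) = 945: 1 + 23.231·e^(−0.3t) = 2, so e^(−0.3t) = 0.0430464.
−0.3·t = ln(0.0430464) = -3.1455, so t = 3.1455/0.3 = 10.485.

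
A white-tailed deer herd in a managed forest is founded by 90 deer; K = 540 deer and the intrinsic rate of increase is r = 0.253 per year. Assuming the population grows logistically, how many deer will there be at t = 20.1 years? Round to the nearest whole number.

A = (K − N₀)/N₀ = (540 − 90)/90 = 5.
N(t) = K/(1 + A·e^(−rt)) = 540/(1 + 5×e^(−0.253×20.1)).
e^(−5.085) = 0.006187; denominator = 1 + 5×0.006187 = 1.0309.
N = 540/1.0309 = 523.796.

524 deer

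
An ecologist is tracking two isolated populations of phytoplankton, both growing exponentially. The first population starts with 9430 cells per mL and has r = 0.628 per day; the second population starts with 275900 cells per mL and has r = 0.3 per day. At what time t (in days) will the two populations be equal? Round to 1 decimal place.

10.3 days

Set 9430·e^(0.628t) = 275900·e^(0.3t).
e^((0.628 − 0.3)t) = 275900/9430 → e^(0.328·t) = 29.258.
0.328·t = ln(29.258) = 3.3761, so t = 3.3761/0.328 = 10.293.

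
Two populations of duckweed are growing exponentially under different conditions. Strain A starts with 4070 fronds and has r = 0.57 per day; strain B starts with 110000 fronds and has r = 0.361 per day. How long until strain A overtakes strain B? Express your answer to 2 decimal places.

Set 4070·e^(0.57t) = 110000·e^(0.361t).
e^((0.57 − 0.361)t) = 110000/4070 → e^(0.209·t) = 27.027.
0.209·t = ln(27.027) = 3.2968, so t = 3.2968/0.209 = 15.774.

15.77 days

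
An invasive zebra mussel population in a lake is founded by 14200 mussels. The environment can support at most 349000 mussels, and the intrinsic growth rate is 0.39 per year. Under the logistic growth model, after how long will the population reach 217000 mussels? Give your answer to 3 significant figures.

A = (K − N₀)/N₀ = (349000 − 14200)/14200 = 23.577.
Solve 349000/(1 + 23.577·e^(−0.39t)) = 217000: 1 + 23.577·e^(−0.39t) = 1.6083, so e^(−0.39t) = 0.0257998.
−0.39·t = ln(0.0257998) = -3.6574, so t = 3.6574/0.39 = 9.3779.

9.38 years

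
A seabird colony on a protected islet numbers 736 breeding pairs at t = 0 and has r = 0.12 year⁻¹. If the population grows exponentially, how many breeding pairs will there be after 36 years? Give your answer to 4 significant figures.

55340 breeding pairs

N(t) = N₀·e^(rt) = 736 × e^(0.12×36) = 736 × e^4.32.
e^4.32 ≈ 75.189, so N ≈ 736 × 75.189 = 55338.8.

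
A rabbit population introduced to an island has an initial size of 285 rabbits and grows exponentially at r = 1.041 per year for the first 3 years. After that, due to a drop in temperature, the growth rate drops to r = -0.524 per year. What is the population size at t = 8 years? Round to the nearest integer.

471 rabbits

Phase 1: N(3) = 285·e^(1.041×3) = 285·e^3.123 = 6473.61.
Phase 2 runs for 8 − 3 = 5 years at r = -0.524.
N(8) = 6473.61·e^(-0.524×5) = 6473.61·e^-2.62 = 471.297.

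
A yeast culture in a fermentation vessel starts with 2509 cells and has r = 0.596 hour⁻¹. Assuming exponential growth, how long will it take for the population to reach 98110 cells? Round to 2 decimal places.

Set N₀·e^(rt) = 98110: e^(0.596·t) = 98110/2509 = 39.103.
0.596·t = ln(39.103) = 3.6662, so t = 3.6662/0.596 = 6.1514.

6.15 hours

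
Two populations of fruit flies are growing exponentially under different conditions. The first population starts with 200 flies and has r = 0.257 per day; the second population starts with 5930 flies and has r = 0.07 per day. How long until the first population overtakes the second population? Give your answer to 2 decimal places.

Set 200·e^(0.257t) = 5930·e^(0.07t).
e^((0.257 − 0.07)t) = 5930/200 → e^(0.187·t) = 29.65.
0.187·t = ln(29.65) = 3.3895, so t = 3.3895/0.187 = 18.125.

18.13 days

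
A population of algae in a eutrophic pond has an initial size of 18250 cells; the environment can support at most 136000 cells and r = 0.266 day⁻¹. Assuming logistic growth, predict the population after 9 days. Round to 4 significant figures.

85600 cells

A = (K − N₀)/N₀ = (136000 − 18250)/18250 = 6.4521.
N(t) = K/(1 + A·e^(−rt)) = 136000/(1 + 6.4521×e^(−0.266×9)).
e^(−2.394) = 0.091264; denominator = 1 + 6.4521×0.091264 = 1.5888.
N = 136000/1.5888 = 85597.1.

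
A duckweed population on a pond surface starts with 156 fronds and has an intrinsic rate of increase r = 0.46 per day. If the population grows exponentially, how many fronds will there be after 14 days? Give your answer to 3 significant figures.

N(t) = N₀·e^(rt) = 156 × e^(0.46×14) = 156 × e^6.44.
e^6.44 ≈ 626.41, so N ≈ 156 × 626.41 = 97719.5.

97700 fronds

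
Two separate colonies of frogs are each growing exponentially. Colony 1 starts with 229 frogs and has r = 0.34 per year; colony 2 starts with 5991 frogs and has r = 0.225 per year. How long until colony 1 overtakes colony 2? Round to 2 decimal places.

Set 229·e^(0.34t) = 5991·e^(0.225t).
e^((0.34 − 0.225)t) = 5991/229 → e^(0.115·t) = 26.162.
0.115·t = ln(26.162) = 3.2643, so t = 3.2643/0.115 = 28.385.

28.39 years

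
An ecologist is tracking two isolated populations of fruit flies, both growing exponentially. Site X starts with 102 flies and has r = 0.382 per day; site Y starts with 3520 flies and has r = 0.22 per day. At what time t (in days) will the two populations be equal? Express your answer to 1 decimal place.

21.9 days

Set 102·e^(0.382t) = 3520·e^(0.22t).
e^((0.382 − 0.22)t) = 3520/102 → e^(0.162·t) = 34.51.
0.162·t = ln(34.51) = 3.5412, so t = 3.5412/0.162 = 21.86.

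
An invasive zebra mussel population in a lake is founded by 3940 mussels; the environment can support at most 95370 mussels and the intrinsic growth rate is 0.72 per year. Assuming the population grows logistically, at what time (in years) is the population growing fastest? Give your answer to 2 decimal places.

4.37 years

Logistic growth is fastest at N = K/2 = 47685.
A = (K − N₀)/N₀ = 23.206. Set K/(1 + A·e^(−rt)) = K/2 → A·e^(−rt) = 1.
e^(−0.72t) = 1/23.206 = 0.0430931, so t = ln(23.206)/0.72 = 3.1444/0.72 = 4.3672.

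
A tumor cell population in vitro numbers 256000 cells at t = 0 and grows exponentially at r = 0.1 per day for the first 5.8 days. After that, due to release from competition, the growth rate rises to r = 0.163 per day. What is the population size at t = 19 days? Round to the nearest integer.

Phase 1: N(5.8) = 256000·e^(0.1×5.8) = 256000·e^0.58 = 457226.
Phase 2 runs for 19 − 5.8 = 13.2 days at r = 0.163.
N(19) = 457226·e^(0.163×13.2) = 457226·e^2.152 = 3.931504×10^6.

3931504 cells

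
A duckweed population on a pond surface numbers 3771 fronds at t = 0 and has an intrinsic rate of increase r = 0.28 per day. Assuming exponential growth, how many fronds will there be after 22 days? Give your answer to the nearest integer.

1785297 fronds

N(t) = N₀·e^(rt) = 3771 × e^(0.28×22) = 3771 × e^6.16.
e^6.16 ≈ 473.43, so N ≈ 3771 × 473.43 = 1.785297×10^6.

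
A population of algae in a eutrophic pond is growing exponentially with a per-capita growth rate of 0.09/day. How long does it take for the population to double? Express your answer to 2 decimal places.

7.70 days

Doubling time t_d = ln(2)/r = 0.6931/0.09 = 7.7016.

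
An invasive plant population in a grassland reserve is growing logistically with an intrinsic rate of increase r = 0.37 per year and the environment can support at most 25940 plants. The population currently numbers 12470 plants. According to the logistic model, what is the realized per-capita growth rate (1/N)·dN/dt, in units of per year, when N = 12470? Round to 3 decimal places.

(1/N)·dN/dt = r(1 − N/K) = 0.37 × (1 − 12470/25940).
= 0.37 × 0.51928 = 0.19213.

0.192 per year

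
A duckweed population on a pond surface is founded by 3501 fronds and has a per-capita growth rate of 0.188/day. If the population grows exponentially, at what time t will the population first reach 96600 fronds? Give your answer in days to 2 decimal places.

Set N₀·e^(rt) = 96600: e^(0.188·t) = 96600/3501 = 27.592.
0.188·t = ln(27.592) = 3.3175, so t = 3.3175/0.188 = 17.646.

17.65 days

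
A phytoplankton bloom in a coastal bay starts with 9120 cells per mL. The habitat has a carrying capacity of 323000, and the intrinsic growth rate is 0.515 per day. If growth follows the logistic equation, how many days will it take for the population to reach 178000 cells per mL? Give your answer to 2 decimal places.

7.27 days

A = (K − N₀)/N₀ = (323000 − 9120)/9120 = 34.417.
Solve 323000/(1 + 34.417·e^(−0.515t)) = 178000: 1 + 34.417·e^(−0.515t) = 1.8146, so e^(−0.515t) = 0.023669.
−0.515·t = ln(0.023669) = -3.7436, so t = 3.7436/0.515 = 7.2691.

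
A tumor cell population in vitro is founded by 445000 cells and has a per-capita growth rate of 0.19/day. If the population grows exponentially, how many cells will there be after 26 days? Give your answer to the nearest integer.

62197761 cells

N(t) = N₀·e^(rt) = 445000 × e^(0.19×26) = 445000 × e^4.94.
e^4.94 ≈ 139.77, so N ≈ 445000 × 139.77 = 6.219776×10^7.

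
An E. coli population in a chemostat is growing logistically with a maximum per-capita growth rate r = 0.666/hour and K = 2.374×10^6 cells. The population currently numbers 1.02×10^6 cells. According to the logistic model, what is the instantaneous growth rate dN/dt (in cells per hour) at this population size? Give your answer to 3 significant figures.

dN/dt = rN(1 − N/K) = 0.666 × 1.02×10^6 × (1 − 1.02×10^6/2.374×10^6).
1 − 1.02×10^6/2.374×10^6 = 0.57035; dN/dt = 0.666 × 1.02×10^6 × 0.57035 = 3.87447×10^5.

387000 cells per hour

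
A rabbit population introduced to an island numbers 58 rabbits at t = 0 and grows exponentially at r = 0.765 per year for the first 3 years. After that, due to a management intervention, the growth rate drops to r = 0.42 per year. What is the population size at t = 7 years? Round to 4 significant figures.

Phase 1: N(3) = 58·e^(0.765×3) = 58·e^2.295 = 575.617.
Phase 2 runs for 7 − 3 = 4 years at r = 0.42.
N(7) = 575.617·e^(0.42×4) = 575.617·e^1.68 = 3088.51.

3089 rabbits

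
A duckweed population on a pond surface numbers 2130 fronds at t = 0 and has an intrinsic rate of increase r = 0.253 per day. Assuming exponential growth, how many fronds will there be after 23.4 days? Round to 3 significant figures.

793000 fronds

N(t) = N₀·e^(rt) = 2130 × e^(0.253×23.4) = 2130 × e^5.92.
e^5.92 ≈ 372.49, so N ≈ 2130 × 372.49 = 793396.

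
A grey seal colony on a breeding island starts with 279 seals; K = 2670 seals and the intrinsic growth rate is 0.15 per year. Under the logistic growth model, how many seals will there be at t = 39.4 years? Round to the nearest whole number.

A = (K − N₀)/N₀ = (2670 − 279)/279 = 8.5699.
N(t) = K/(1 + A·e^(−rt)) = 2670/(1 + 8.5699×e^(−0.15×39.4)).
e^(−5.91) = 0.0027122; denominator = 1 + 8.5699×0.0027122 = 1.0232.
N = 2670/1.0232 = 2609.35.

2609 seals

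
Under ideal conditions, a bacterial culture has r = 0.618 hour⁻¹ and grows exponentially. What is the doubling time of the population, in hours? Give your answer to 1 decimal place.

Doubling time t_d = ln(2)/r = 0.6931/0.618 = 1.1216.

1.1 hours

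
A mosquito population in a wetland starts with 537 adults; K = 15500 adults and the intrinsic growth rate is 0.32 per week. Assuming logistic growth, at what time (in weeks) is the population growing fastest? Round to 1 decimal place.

10.4 weeks

Logistic growth is fastest at N = K/2 = 7750.
A = (K − N₀)/N₀ = 27.864. Set K/(1 + A·e^(−rt)) = K/2 → A·e^(−rt) = 1.
e^(−0.32t) = 1/27.864 = 0.0358885, so t = ln(27.864)/0.32 = 3.3273/0.32 = 10.398.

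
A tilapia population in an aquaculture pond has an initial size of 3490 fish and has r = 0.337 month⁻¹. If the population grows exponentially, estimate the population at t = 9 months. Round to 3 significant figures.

N(t) = N₀·e^(rt) = 3490 × e^(0.337×9) = 3490 × e^3.033.
e^3.033 ≈ 20.759, so N ≈ 3490 × 20.759 = 72450.4.

72500 fish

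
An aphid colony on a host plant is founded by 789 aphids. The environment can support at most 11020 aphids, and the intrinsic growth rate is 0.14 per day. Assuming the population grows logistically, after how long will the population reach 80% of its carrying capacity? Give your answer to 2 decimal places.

A = (K − N₀)/N₀ = (11020 − 789)/789 = 12.967.
Solve 11020/(1 + 12.967·e^(−0.14t)) = 8816: 1 + 12.967·e^(−0.14t) = 1.25, so e^(−0.14t) = 0.0192796.
−0.14·t = ln(0.0192796) = -3.9487, so t = 3.9487/0.14 = 28.205.

28.21 days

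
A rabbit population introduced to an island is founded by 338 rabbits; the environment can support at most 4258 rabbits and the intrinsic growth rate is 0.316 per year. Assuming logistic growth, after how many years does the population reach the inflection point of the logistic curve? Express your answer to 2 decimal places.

7.76 years

Logistic growth is fastest at N = K/2 = 2129.
A = (K − N₀)/N₀ = 11.598. Set K/(1 + A·e^(−rt)) = K/2 → A·e^(−rt) = 1.
e^(−0.316t) = 1/11.598 = 0.0862245, so t = ln(11.598)/0.316 = 2.4508/0.316 = 7.7557.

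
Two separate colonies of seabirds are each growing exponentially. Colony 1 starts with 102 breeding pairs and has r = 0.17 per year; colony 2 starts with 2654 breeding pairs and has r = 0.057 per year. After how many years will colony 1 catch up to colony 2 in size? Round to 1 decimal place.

Set 102·e^(0.17t) = 2654·e^(0.057t).
e^((0.17 − 0.057)t) = 2654/102 → e^(0.113·t) = 26.02.
0.113·t = ln(26.02) = 3.2589, so t = 3.2589/0.113 = 28.839.

28.8 years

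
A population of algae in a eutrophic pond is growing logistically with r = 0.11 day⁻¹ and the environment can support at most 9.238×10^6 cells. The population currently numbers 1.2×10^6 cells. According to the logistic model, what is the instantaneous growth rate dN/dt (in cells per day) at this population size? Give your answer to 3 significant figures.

115000 cells per day

dN/dt = rN(1 − N/K) = 0.11 × 1.2×10^6 × (1 − 1.2×10^6/9.238×10^6).
1 − 1.2×10^6/9.238×10^6 = 0.8701; dN/dt = 0.11 × 1.2×10^6 × 0.8701 = 1.14853×10^5.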